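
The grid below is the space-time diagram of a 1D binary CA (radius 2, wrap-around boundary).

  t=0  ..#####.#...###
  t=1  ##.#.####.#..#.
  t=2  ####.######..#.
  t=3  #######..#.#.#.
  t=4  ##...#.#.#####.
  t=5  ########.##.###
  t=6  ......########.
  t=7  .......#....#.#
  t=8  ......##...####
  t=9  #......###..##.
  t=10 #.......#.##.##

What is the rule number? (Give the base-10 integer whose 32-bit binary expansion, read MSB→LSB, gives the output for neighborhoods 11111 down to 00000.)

  ##### -> .   bit 31 = 0  t=0,i=4
  ####. -> #   bit 30 = 1  t=0,i=5
  ###.# -> #   bit 29 = 1  t=0,i=6
  ###.. -> .   bit 28 = 0  t=0,i=14
  ##.## -> #   bit 27 = 1  t=2,i=4
  ##.#. -> #   bit 26 = 1  t=0,i=7
  ##..# -> #   bit 25 = 1  t=0,i=0
  ##... -> #   bit 24 = 1  t=4,i=2
  #.### -> #   bit 23 = 1  t=1,i=5
  #.##. -> #   bit 22 = 1  t=1,i=0
  #.#.# -> #   bit 21 = 1  t=1,i=3
  #.#.. -> #   bit 20 = 1  t=0,i=8
  #..## -> #   bit 19 = 1  t=0,i=1
  #..#. -> .   bit 18 = 0  t=1,i=12
  #...# -> #   bit 17 = 1  t=0,i=10
  #.... -> .   bit 16 = 0  t=6,i=0
  .#### -> #   bit 15 = 1  t=0,i=3
  .###. -> #   bit 14 = 1  t=0,i=13
  .##.# -> #   bit 13 = 1  t=1,i=1
  .##.. -> #   bit 12 = 1  t=4,i=1
  .#.## -> .   bit 11 = 0  t=1,i=4
  .#.#. -> #   bit 10 = 1  t=3,i=10
  .#..# -> .   bit 9 = 0  t=1,i=11
  .#... -> .   bit 8 = 0  t=0,i=9
  ..### -> .   bit 7 = 0  t=0,i=2
  ..##. -> .   bit 6 = 0  t=8,i=6
  ..#.# -> #   bit 5 = 1  t=1,i=13
  ..#.. -> #   bit 4 = 1  t=7,i=7
  ...## -> .   bit 3 = 0  t=0,i=11
  ...#. -> #   bit 2 = 1  t=4,i=4
  ....# -> .   bit 1 = 0  t=6,i=4
  ..... -> .   bit 0 = 0  t=6,i=1
  bits 01101111111110101111010000110100 = 1878717492

1878717492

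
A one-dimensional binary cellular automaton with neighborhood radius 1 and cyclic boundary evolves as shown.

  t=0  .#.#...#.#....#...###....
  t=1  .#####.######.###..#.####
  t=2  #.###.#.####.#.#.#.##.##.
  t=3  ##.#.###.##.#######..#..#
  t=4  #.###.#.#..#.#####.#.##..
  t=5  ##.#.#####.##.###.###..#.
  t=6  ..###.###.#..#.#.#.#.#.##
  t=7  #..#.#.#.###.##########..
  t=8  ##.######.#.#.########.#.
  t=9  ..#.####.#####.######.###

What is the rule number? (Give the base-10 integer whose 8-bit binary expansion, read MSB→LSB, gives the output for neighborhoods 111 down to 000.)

181

  nb ###: next=#  (t=0,i=19, bit7=1)
  nb ##.: next=.  (t=0,i=20, bit6=0)
  nb #.#: next=#  (t=0,i=2, bit5=1)
  nb #..: next=#  (t=0,i=4, bit4=1)
  nb .##: next=.  (t=0,i=18, bit3=0)
  nb .#.: next=#  (t=0,i=1, bit2=1)
  nb ..#: next=.  (t=0,i=0, bit1=0)
  nb ...: next=#  (t=0,i=5, bit0=1)
  bits 10110101 = 181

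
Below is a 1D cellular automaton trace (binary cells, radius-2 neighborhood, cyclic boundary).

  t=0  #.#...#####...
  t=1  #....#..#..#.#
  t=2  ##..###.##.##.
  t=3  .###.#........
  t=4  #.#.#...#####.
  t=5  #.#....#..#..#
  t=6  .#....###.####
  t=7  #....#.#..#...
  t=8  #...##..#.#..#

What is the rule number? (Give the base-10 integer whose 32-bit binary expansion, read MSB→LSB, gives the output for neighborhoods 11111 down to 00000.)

  [31] ##### => #  t=0,i=8
  [30] ####. => .  t=0,i=9
  [29] ###.# => .  t=2,i=6
  [28] ###.. => .  t=0,i=10
  [27] ##.## => .  t=2,i=7
  [26] ##.#. => #  t=3,i=4
  [25] ##..# => #  t=2,i=2
  [24] ##... => #  t=0,i=11
  [23] #.### => #  t=6,i=10
  [22] #.##. => .  t=1,i=13
  [21] #.#.# => #  t=4,i=0
  [20] #.#.. => .  t=0,i=2
  [19] #..## => #  t=2,i=3
  [18] #..#. => .  t=1,i=7
  [17] #...# => .  t=0,i=4
  [16] #.... => .  t=1,i=2
  [15] .#### => .  t=0,i=7
  [14] .###. => #  t=2,i=5
  [13] .##.# => .  t=2,i=9
  [12] .##.. => #  t=1,i=0
  [11] .#.## => #  t=1,i=12
  [10] .#.#. => .  t=0,i=1
  [9] .#..# => #  t=1,i=6
  [8] .#... => .  t=0,i=3
  [7] ..### => .  t=0,i=6
  [6] ..##. => #  t=5,i=13
  [5] ..#.# => #  t=0,i=0
  [4] ..#.. => #  t=1,i=5
  [3] ...## => #  t=0,i=5
  [2] ...#. => #  t=0,i=13
  [1] ....# => .  t=1,i=3
  [0] ..... => #  t=3,i=8
  bits 10000111101010000101101001111101 = 2275957373

2275957373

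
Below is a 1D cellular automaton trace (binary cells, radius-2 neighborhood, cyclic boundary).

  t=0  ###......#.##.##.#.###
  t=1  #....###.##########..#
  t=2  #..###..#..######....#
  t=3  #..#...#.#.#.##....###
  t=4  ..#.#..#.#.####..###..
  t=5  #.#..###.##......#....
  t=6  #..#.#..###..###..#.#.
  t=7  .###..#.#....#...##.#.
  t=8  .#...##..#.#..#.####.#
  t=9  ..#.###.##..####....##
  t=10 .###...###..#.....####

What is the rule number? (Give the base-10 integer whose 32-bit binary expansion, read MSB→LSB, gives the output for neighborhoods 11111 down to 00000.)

  #####|#  b31=1 t=0,i=0
  ####.|.  b30=0 t=0,i=1
  ###.#|.  b29=0 t=1,i=7
  ###..|.  b28=0 t=0,i=2
  ##.##|#  b27=1 t=0,i=13
  ##.#.|#  b26=1 t=0,i=16
  ##..#|.  b25=0 t=1,i=19
  ##...|.  b24=0 t=0,i=3
  #.###|.  b23=0 t=0,i=19
  #.##.|#  b22=1 t=0,i=11
  #.#.#|#  b21=1 t=0,i=17
  #.#..|.  b20=0 t=4,i=4
  #..##|.  b19=0 t=1,i=20
  #..#.|#  b18=1 t=2,i=7
  #...#|.  b17=0 t=3,i=5
  #....|.  b16=0 t=0,i=4
  .####|.  b15=0 t=0,i=20
  .###.|.  b14=0 t=1,i=6
  .##.#|#  b13=1 t=0,i=12
  .##..|#  b12=1 t=1,i=0
  .#.##|#  b11=1 t=0,i=10
  .#.#.|.  b10=0 t=3,i=8
  .#..#|#  b9=1 t=2,i=9
  .#...|#  b8=1 t=3,i=4
  ..###|#  b7=1 t=1,i=5
  ..##.|#  b6=1 t=1,i=21
  ..#.#|#  b5=1 t=0,i=9
  ..#..|.  b4=0 t=2,i=8
  ...##|#  b3=1 t=1,i=4
  ...#.|.  b2=0 t=0,i=8
  ....#|#  b1=1 t=0,i=7
  .....|#  b0=1 t=0,i=5
  bits 10001100011001000011101111101011 = 2355379179

2355379179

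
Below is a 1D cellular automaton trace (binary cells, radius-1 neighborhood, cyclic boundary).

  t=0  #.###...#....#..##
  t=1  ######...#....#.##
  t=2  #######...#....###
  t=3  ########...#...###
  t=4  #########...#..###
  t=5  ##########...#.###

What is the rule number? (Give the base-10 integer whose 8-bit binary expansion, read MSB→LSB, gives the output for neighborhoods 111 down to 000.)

  [7] ### => #  t=0,i=3
  [6] ##. => #  t=0,i=0
  [5] #.# => #  t=0,i=1
  [4] #.. => #  t=0,i=5
  [3] .## => #  t=0,i=2
  [2] .#. => .  t=0,i=8
  [1] ..# => .  t=0,i=7
  [0] ... => .  t=0,i=6
  bits 11111000 = 248

248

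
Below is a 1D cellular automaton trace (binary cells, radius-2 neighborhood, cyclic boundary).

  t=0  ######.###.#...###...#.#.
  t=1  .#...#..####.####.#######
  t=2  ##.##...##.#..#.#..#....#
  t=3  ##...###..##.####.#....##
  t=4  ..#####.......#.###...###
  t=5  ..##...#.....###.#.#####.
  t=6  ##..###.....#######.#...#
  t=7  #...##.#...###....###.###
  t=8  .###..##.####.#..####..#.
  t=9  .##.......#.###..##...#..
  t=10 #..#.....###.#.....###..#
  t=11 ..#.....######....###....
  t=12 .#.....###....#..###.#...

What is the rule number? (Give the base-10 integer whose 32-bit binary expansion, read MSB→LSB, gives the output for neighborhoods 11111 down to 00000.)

624348332

  ##### -> .   bit 31 = 0  t=0,i=2
  ####. -> .   bit 30 = 0  t=0,i=4
  ###.# -> #   bit 29 = 1  t=0,i=5
  ###.. -> .   bit 28 = 0  t=0,i=17
  ##.## -> .   bit 27 = 0  t=0,i=6
  ##.#. -> #   bit 26 = 1  t=0,i=10
  ##..# -> .   bit 25 = 0  t=3,i=8
  ##... -> #   bit 24 = 1  t=0,i=18
  #.### -> .   bit 23 = 0  t=0,i=0
  #.##. -> .   bit 22 = 0  t=2,i=3
  #.#.# -> #   bit 21 = 1  t=0,i=23
  #.#.. -> #   bit 20 = 1  t=0,i=11
  #..## -> .   bit 19 = 0  t=1,i=7
  #..#. -> #   bit 18 = 1  t=2,i=13
  #...# -> #   bit 17 = 1  t=0,i=13
  #.... -> .   bit 16 = 0  t=2,i=21
  .#### -> #   bit 15 = 1  t=0,i=1
  .###. -> #   bit 14 = 1  t=0,i=8
  .##.# -> .   bit 13 = 0  t=2,i=9
  .##.. -> .   bit 12 = 0  t=2,i=4
  .#.## -> #   bit 11 = 1  t=0,i=24
  .#.#. -> #   bit 10 = 1  t=0,i=22
  .#..# -> .   bit 9 = 0  t=1,i=6
  .#... -> .   bit 8 = 0  t=0,i=12
  ..### -> #   bit 7 = 1  t=0,i=15
  ..##. -> .   bit 6 = 0  t=2,i=8
  ..#.# -> #   bit 5 = 1  t=0,i=21
  ..#.. -> .   bit 4 = 0  t=1,i=5
  ...## -> #   bit 3 = 1  t=0,i=14
  ...#. -> #   bit 2 = 1  t=0,i=20
  ....# -> .   bit 1 = 0  t=2,i=22
  ..... -> .   bit 0 = 0  t=4,i=9
  bits 00100101001101101100110010101100 = 624348332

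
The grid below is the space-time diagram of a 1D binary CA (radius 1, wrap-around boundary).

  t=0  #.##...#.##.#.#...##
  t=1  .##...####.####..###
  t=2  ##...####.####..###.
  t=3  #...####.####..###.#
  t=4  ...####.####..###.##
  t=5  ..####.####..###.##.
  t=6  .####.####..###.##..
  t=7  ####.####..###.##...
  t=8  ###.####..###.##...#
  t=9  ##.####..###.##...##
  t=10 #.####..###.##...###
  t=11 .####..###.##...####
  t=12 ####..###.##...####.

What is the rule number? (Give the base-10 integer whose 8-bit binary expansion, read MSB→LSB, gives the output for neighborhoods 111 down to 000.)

174

  nb ###: next=#  (t=0,i=19, bit7=1)
  nb ##.: next=.  (t=0,i=0, bit6=0)
  nb #.#: next=#  (t=0,i=1, bit5=1)
  nb #..: next=.  (t=0,i=4, bit4=0)
  nb .##: next=#  (t=0,i=2, bit3=1)
  nb .#.: next=#  (t=0,i=7, bit2=1)
  nb ..#: next=#  (t=0,i=6, bit1=1)
  nb ...: next=.  (t=0,i=5, bit0=0)
  bits 10101110 = 174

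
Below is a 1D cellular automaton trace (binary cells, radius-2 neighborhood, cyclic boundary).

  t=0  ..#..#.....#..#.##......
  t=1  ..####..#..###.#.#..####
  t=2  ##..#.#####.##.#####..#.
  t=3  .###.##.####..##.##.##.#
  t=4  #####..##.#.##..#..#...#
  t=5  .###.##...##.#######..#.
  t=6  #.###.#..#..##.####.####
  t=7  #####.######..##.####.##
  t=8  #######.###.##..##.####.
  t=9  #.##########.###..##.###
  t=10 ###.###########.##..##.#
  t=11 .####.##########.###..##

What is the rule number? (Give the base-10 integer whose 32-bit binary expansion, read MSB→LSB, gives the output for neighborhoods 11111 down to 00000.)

3938213401

  [31] ##### => #  t=2,i=8
  [30] ####. => #  t=1,i=4
  [29] ###.# => #  t=1,i=13
  [28] ###.. => .  t=1,i=5
  [27] ##.## => #  t=2,i=11
  [26] ##.#. => .  t=1,i=14
  [25] ##..# => #  t=1,i=0
  [24] ##... => .  t=0,i=18
  [23] #.### => #  t=2,i=6
  [22] #.##. => .  t=0,i=16
  [21] #.#.# => #  t=1,i=15
  [20] #.#.. => #  t=1,i=17
  [19] #..## => #  t=1,i=1
  [18] #..#. => #  t=0,i=4
  [17] #...# => .  t=4,i=21
  [16] #.... => .  t=0,i=7
  [15] .#### => .  t=1,i=3
  [14] .###. => #  t=1,i=12
  [13] .##.# => .  t=2,i=13
  [12] .##.. => #  t=0,i=17
  [11] .#.## => #  t=0,i=15
  [10] .#.#. => #  t=1,i=16
  [9] .#..# => #  t=0,i=3
  [8] .#... => .  t=0,i=6
  [7] ..### => .  t=1,i=2
  [6] ..##. => .  t=3,i=14
  [5] ..#.# => .  t=0,i=14
  [4] ..#.. => #  t=0,i=2
  [3] ...## => #  t=4,i=22
  [2] ...#. => .  t=0,i=1
  [1] ....# => .  t=0,i=0
  [0] ..... => #  t=0,i=8
  bits 11101010101111000101111000011001 = 3938213401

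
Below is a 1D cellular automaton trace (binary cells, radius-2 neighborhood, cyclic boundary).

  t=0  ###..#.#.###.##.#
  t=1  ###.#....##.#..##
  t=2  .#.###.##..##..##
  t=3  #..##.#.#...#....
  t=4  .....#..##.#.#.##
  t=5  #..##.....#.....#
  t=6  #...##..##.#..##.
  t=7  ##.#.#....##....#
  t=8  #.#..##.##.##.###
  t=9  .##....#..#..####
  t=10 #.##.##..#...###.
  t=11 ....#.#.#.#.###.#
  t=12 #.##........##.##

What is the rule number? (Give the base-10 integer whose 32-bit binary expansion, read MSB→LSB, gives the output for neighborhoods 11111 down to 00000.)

  [31] ##### => .  t=1,i=0
  [30] ####. => #  t=0,i=1
  [29] ###.# => .  t=0,i=11
  [28] ###.. => #  t=0,i=2
  [27] ##.## => #  t=0,i=12
  [26] ##.#. => #  t=1,i=3
  [25] ##..# => .  t=0,i=3
  [24] ##... => #  t=4,i=0
  [23] #.### => #  t=0,i=9
  [22] #.##. => .  t=0,i=13
  [21] #.#.# => .  t=0,i=7
  [20] #.#.. => #  t=1,i=4
  [19] #..## => .  t=1,i=14
  [18] #..#. => #  t=0,i=4
  [17] #...# => .  t=3,i=10
  [16] #.... => .  t=1,i=6
  [15] .#### => #  t=0,i=0
  [14] .###. => #  t=0,i=10
  [13] .##.# => .  t=0,i=14
  [12] .##.. => #  t=2,i=8
  [11] .#.## => .  t=0,i=8
  [10] .#.#. => .  t=0,i=6
  [9] .#..# => .  t=1,i=13
  [8] .#... => #  t=1,i=5
  [7] ..### => #  t=1,i=15
  [6] ..##. => .  t=1,i=9
  [5] ..#.# => .  t=0,i=5
  [4] ..#.. => .  t=3,i=0
  [3] ...## => #  t=1,i=8
  [2] ...#. => #  t=3,i=11
  [1] ....# => #  t=1,i=7
  [0] ..... => .  t=4,i=2
  bits 01011101100101001101000110001110 = 1570034062

1570034062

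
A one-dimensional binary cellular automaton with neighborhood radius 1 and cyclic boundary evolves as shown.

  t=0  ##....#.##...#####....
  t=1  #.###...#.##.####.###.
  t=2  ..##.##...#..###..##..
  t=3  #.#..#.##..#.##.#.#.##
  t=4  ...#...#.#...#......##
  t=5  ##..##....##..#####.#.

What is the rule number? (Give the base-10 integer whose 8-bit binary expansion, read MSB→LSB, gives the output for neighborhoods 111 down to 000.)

153

  ### -> #   bit 7 = 1  t=0,i=14
  ##. -> .   bit 6 = 0  t=0,i=1
  #.# -> .   bit 5 = 0  t=0,i=7
  #.. -> #   bit 4 = 1  t=0,i=2
  .## -> #   bit 3 = 1  t=0,i=0
  .#. -> .   bit 2 = 0  t=0,i=6
  ..# -> .   bit 1 = 0  t=0,i=5
  ... -> #   bit 0 = 1  t=0,i=3
  bits 10011001 = 153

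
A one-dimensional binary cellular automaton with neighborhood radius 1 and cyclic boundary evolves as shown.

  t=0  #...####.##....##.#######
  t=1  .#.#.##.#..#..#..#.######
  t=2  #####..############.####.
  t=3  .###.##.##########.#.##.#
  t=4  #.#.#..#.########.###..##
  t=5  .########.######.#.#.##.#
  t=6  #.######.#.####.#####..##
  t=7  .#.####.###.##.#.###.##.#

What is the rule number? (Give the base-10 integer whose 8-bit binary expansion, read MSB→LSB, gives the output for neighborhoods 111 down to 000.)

  [7] ### => #  t=0,i=5
  [6] ##. => .  t=0,i=0
  [5] #.# => #  t=0,i=8
  [4] #.. => #  t=0,i=1
  [3] .## => .  t=0,i=4
  [2] .#. => #  t=1,i=1
  [1] ..# => #  t=0,i=3
  [0] ... => .  t=0,i=2
  bits 10110110 = 182

182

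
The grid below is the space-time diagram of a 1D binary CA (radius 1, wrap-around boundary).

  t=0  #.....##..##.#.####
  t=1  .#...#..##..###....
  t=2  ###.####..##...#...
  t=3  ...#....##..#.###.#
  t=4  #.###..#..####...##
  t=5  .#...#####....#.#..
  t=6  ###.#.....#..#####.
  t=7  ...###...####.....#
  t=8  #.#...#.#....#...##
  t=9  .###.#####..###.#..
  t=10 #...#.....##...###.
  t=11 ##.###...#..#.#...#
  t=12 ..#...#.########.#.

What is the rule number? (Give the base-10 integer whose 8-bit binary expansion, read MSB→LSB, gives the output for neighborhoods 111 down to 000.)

  ###|.  b7=0 t=0,i=16
  ##.|.  b6=0 t=0,i=0
  #.#|#  b5=1 t=0,i=12
  #..|#  b4=1 t=0,i=1
  .##|.  b3=0 t=0,i=6
  .#.|#  b2=1 t=0,i=13
  ..#|#  b1=1 t=0,i=5
  ...|.  b0=0 t=0,i=2
  bits 00110110 = 54

54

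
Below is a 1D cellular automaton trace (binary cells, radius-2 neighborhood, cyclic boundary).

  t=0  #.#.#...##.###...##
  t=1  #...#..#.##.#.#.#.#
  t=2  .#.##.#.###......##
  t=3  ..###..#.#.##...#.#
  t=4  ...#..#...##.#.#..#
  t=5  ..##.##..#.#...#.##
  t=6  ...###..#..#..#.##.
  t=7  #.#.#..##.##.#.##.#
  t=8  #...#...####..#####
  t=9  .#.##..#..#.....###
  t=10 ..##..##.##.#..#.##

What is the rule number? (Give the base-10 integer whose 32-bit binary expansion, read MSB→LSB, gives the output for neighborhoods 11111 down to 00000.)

3914688540

  ##### -> #   bit 31 = 1  t=8,i=16
  ####. -> #   bit 30 = 1  t=8,i=10
  ###.# -> #   bit 29 = 1  t=0,i=0
  ###.. -> .   bit 28 = 0  t=0,i=13
  ##.## -> #   bit 27 = 1  t=0,i=10
  ##.#. -> .   bit 26 = 0  t=0,i=1
  ##..# -> .   bit 25 = 0  t=3,i=5
  ##... -> #   bit 24 = 1  t=0,i=14
  #.### -> .   bit 23 = 0  t=0,i=11
  #.##. -> #   bit 22 = 1  t=1,i=9
  #.#.# -> .   bit 21 = 0  t=0,i=2
  #.#.. -> #   bit 20 = 1  t=0,i=4
  #..## -> .   bit 19 = 0  t=3,i=1
  #..#. -> #   bit 18 = 1  t=1,i=6
  #...# -> .   bit 17 = 0  t=0,i=6
  #.... -> #   bit 16 = 1  t=2,i=12
  .#### -> .   bit 15 = 0  t=8,i=9
  .###. -> #   bit 14 = 1  t=0,i=12
  .##.# -> #   bit 13 = 1  t=0,i=9
  .##.. -> .   bit 12 = 0  t=1,i=0
  .#.## -> #   bit 11 = 1  t=1,i=8
  .#.#. -> .   bit 10 = 0  t=0,i=3
  .#..# -> .   bit 9 = 0  t=1,i=5
  .#... -> .   bit 8 = 0  t=0,i=5
  ..### -> .   bit 7 = 0  t=0,i=17
  ..##. -> .   bit 6 = 0  t=0,i=8
  ..#.# -> .   bit 5 = 0  t=1,i=7
  ..#.. -> #   bit 4 = 1  t=1,i=4
  ...## -> #   bit 3 = 1  t=0,i=7
  ...#. -> #   bit 2 = 1  t=1,i=3
  ....# -> .   bit 1 = 0  t=2,i=15
  ..... -> .   bit 0 = 0  t=2,i=13
  bits 11101001010101010110100000011100 = 3914688540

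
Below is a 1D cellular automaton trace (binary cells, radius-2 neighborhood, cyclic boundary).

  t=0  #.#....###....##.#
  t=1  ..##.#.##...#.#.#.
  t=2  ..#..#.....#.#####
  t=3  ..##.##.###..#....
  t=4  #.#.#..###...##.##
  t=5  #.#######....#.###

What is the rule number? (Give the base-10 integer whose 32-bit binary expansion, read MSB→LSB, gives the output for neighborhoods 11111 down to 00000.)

683165655

  [31] ##### => .  t=2,i=15
  [30] ####. => .  t=2,i=16
  [29] ###.# => #  t=4,i=0
  [28] ###.. => .  t=0,i=9
  [27] ##.## => #  t=0,i=16
  [26] ##.#. => .  t=0,i=1
  [25] ##..# => .  t=2,i=0
  [24] ##... => .  t=0,i=10
  [23] #.### => #  t=2,i=13
  [22] #.##. => .  t=0,i=17
  [21] #.#.# => #  t=1,i=5
  [20] #.#.. => #  t=0,i=2
  [19] #..## => #  t=4,i=6
  [18] #..#. => .  t=2,i=1
  [17] #...# => .  t=1,i=0
  [16] #.... => .  t=0,i=4
  [15] .#### => .  t=2,i=14
  [14] .###. => #  t=0,i=8
  [13] .##.# => .  t=0,i=0
  [12] .##.. => .  t=1,i=8
  [11] .#.## => .  t=1,i=6
  [10] .#.#. => #  t=1,i=13
  [9] .#..# => #  t=2,i=3
  [8] .#... => #  t=0,i=3
  [7] ..### => #  t=0,i=7
  [6] ..##. => #  t=0,i=14
  [5] ..#.# => .  t=1,i=12
  [4] ..#.. => #  t=2,i=2
  [3] ...## => .  t=0,i=6
  [2] ...#. => #  t=1,i=11
  [1] ....# => #  t=0,i=5
  [0] ..... => #  t=2,i=8
  bits 00101000101110000100011111010111 = 683165655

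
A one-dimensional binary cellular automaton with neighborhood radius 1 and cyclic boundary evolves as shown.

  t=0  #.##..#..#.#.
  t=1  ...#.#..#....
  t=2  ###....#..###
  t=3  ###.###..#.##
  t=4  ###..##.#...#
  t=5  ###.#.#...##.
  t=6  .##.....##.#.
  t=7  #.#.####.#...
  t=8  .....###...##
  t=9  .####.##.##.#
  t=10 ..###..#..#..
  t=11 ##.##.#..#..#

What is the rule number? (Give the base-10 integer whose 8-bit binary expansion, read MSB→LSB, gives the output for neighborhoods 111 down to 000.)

  ###|#  b7=1 t=2,i=0
  ##.|#  b6=1 t=0,i=3
  #.#|.  b5=0 t=0,i=1
  #..|.  b4=0 t=0,i=4
  .##|.  b3=0 t=0,i=2
  .#.|.  b2=0 t=0,i=0
  ..#|#  b1=1 t=0,i=5
  ...|#  b0=1 t=1,i=0
  bits 11000011 = 195

195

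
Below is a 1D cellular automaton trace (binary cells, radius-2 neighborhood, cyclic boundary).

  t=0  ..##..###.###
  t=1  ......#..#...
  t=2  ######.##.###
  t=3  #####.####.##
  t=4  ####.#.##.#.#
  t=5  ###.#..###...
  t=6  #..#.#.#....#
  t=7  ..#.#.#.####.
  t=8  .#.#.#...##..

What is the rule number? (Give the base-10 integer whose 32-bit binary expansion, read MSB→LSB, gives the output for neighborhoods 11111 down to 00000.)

  nb #####: next=#  (t=2,i=0, bit31=1)
  nb ####.: next=#  (t=2,i=4, bit30=1)
  nb ###.#: next=.  (t=0,i=8, bit29=0)
  nb ###..: next=.  (t=0,i=12, bit28=0)
  nb ##.##: next=#  (t=0,i=9, bit27=1)
  nb ##.#.: next=#  (t=4,i=4, bit26=1)
  nb ##..#: next=.  (t=0,i=0, bit25=0)
  nb ##...: next=.  (t=5,i=10, bit24=0)
  nb #.###: next=.  (t=0,i=10, bit23=0)
  nb #.##.: next=#  (t=2,i=7, bit22=1)
  nb #.#.#: next=.  (t=4,i=5, bit21=0)
  nb #.#..: next=.  (t=5,i=4, bit20=0)
  nb #..##: next=.  (t=0,i=1, bit19=0)
  nb #..#.: next=#  (t=1,i=8, bit18=1)
  nb #...#: next=.  (t=5,i=11, bit17=0)
  nb #....: next=#  (t=1,i=11, bit16=1)
  nb .####: next=#  (t=2,i=11, bit15=1)
  nb .###.: next=.  (t=0,i=7, bit14=0)
  nb .##.#: next=#  (t=2,i=8, bit13=1)
  nb .##..: next=.  (t=0,i=3, bit12=0)
  nb .#.##: next=.  (t=4,i=6, bit11=0)
  nb .#.#.: next=#  (t=6,i=4, bit10=1)
  nb .#..#: next=#  (t=1,i=7, bit9=1)
  nb .#...: next=#  (t=1,i=10, bit8=1)
  nb ..###: next=#  (t=0,i=6, bit7=1)
  nb ..##.: next=.  (t=0,i=2, bit6=0)
  nb ..#.#: next=.  (t=6,i=3, bit5=0)
  nb ..#..: next=.  (t=1,i=6, bit4=0)
  nb ...##: next=#  (t=5,i=12, bit3=1)
  nb ...#.: next=#  (t=1,i=5, bit2=1)
  nb ....#: next=#  (t=1,i=4, bit1=1)
  nb .....: next=#  (t=1,i=0, bit0=1)
  bits 11001100010001011010011110001111 = 3427116943

3427116943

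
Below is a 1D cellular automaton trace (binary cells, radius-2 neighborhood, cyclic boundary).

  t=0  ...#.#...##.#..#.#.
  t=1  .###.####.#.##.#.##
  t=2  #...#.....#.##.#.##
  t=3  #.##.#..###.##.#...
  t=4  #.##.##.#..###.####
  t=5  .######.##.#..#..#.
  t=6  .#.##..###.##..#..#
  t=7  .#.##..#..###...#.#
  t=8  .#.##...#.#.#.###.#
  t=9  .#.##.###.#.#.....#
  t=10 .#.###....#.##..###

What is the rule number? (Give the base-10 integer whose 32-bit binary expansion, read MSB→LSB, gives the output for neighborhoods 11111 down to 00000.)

  [31] ##### => #  t=4,i=17
  [30] ####. => .  t=1,i=7
  [29] ###.# => .  t=1,i=3
  [28] ###.. => #  t=2,i=0
  [27] ##.## => #  t=1,i=0
  [26] ##.#. => .  t=0,i=11
  [25] ##..# => .  t=6,i=5
  [24] ##... => .  t=2,i=1
  [23] #.### => .  t=1,i=1
  [22] #.##. => #  t=1,i=12
  [21] #.#.# => #  t=1,i=10
  [20] #.#.. => #  t=0,i=5
  [19] #..## => .  t=3,i=7
  [18] #..#. => .  t=0,i=14
  [17] #...# => #  t=0,i=7
  [16] #.... => .  t=0,i=0
  [15] .#### => .  t=1,i=6
  [14] .###. => .  t=1,i=2
  [13] .##.# => #  t=0,i=10
  [12] .##.. => #  t=6,i=4
  [11] .#.## => .  t=1,i=11
  [10] .#.#. => .  t=0,i=4
  [9] .#..# => #  t=0,i=13
  [8] .#... => #  t=0,i=6
  [7] ..### => #  t=3,i=8
  [6] ..##. => .  t=0,i=9
  [5] ..#.# => #  t=0,i=3
  [4] ..#.. => .  t=2,i=4
  [3] ...## => #  t=0,i=8
  [2] ...#. => #  t=0,i=2
  [1] ....# => #  t=0,i=1
  [0] ..... => .  t=2,i=7
  bits 10011000011100100011001110101110 = 2557621166

2557621166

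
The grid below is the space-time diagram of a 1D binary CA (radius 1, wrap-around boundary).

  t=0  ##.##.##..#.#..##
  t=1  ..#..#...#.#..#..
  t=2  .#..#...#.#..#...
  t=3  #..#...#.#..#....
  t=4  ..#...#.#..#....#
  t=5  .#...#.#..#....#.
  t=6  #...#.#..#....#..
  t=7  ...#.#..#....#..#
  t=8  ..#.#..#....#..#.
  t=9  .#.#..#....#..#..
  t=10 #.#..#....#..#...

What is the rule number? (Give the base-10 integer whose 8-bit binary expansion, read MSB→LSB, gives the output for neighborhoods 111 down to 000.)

  ###|.  b7=0 t=0,i=0
  ##.|.  b6=0 t=0,i=1
  #.#|#  b5=1 t=0,i=2
  #..|.  b4=0 t=0,i=8
  .##|.  b3=0 t=0,i=3
  .#.|.  b2=0 t=0,i=10
  ..#|#  b1=1 t=0,i=9
  ...|.  b0=0 t=1,i=0
  bits 00100010 = 34

34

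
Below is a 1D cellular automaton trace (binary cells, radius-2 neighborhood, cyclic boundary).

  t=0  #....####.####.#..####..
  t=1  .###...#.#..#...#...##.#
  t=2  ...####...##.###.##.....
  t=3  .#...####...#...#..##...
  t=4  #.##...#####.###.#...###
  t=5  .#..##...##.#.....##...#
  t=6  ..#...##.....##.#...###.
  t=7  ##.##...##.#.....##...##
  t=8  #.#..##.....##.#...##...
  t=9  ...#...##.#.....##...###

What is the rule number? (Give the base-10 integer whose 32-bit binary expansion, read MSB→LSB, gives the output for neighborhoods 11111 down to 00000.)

3641115398

  #####|#  b31=1 t=4,i=9
  ####.|#  b30=1 t=0,i=7
  ###.#|.  b29=0 t=0,i=8
  ###..|#  b28=1 t=0,i=21
  ##.##|#  b27=1 t=0,i=9
  ##.#.|.  b26=0 t=0,i=14
  ##..#|.  b25=0 t=0,i=22
  ##...|#  b24=1 t=1,i=4
  #.###|.  b23=0 t=0,i=10
  #.##.|.  b22=0 t=2,i=17
  #.#.#|.  b21=0 t=1,i=23
  #.#..|.  b20=0 t=0,i=15
  #..##|.  b19=0 t=0,i=17
  #..#.|#  b18=1 t=0,i=23
  #...#|#  b17=1 t=1,i=5
  #....|#  b16=1 t=0,i=2
  .####|.  b15=0 t=0,i=6
  .###.|.  b14=0 t=1,i=2
  .##.#|.  b13=0 t=1,i=21
  .##..|.  b12=0 t=2,i=18
  .#.##|.  b11=0 t=1,i=0
  .#.#.|.  b10=0 t=1,i=8
  .#..#|#  b9=1 t=0,i=16
  .#...|#  b8=1 t=0,i=1
  ..###|.  b7=0 t=0,i=5
  ..##.|.  b6=0 t=1,i=20
  ..#.#|.  b5=0 t=1,i=7
  ..#..|.  b4=0 t=0,i=0
  ...##|.  b3=0 t=0,i=4
  ...#.|#  b2=1 t=1,i=6
  ....#|#  b1=1 t=0,i=3
  .....|.  b0=0 t=2,i=0
  bits 11011001000001110000001100000110 = 3641115398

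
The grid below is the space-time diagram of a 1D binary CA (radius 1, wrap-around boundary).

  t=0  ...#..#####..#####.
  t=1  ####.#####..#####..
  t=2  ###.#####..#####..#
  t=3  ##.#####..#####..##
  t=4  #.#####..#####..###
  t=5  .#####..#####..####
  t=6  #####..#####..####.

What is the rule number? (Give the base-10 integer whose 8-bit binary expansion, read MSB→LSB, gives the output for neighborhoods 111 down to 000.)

175

  [7] ### => #  t=0,i=7
  [6] ##. => .  t=0,i=10
  [5] #.# => #  t=1,i=4
  [4] #.. => .  t=0,i=4
  [3] .## => #  t=0,i=6
  [2] .#. => #  t=0,i=3
  [1] ..# => #  t=0,i=2
  [0] ... => #  t=0,i=0
  bits 10101111 = 175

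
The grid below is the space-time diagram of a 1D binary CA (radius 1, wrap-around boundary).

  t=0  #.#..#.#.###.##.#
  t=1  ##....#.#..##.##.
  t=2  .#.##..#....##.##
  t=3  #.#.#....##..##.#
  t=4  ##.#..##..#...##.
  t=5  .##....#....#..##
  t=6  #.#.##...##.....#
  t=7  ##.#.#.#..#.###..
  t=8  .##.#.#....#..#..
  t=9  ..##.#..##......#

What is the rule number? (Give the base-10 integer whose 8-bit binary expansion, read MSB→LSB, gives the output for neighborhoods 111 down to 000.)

97

  ### -> .   bit 7 = 0  t=0,i=10
  ##. -> #   bit 6 = 1  t=0,i=0
  #.# -> #   bit 5 = 1  t=0,i=1
  #.. -> .   bit 4 = 0  t=0,i=3
  .## -> .   bit 3 = 0  t=0,i=9
  .#. -> .   bit 2 = 0  t=0,i=2
  ..# -> .   bit 1 = 0  t=0,i=4
  ... -> #   bit 0 = 1  t=1,i=3
  bits 01100001 = 97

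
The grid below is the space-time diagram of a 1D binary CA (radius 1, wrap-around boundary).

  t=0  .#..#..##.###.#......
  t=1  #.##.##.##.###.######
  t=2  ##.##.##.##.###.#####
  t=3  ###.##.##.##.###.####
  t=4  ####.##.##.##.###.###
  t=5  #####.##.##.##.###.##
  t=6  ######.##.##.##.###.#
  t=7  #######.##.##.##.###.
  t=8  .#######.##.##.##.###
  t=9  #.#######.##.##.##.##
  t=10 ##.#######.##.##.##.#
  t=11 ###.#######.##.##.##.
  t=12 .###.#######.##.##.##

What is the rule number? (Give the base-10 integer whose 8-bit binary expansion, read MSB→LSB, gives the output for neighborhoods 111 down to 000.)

243

  nb ###: next=#  (t=0,i=11, bit7=1)
  nb ##.: next=#  (t=0,i=8, bit6=1)
  nb #.#: next=#  (t=0,i=9, bit5=1)
  nb #..: next=#  (t=0,i=2, bit4=1)
  nb .##: next=.  (t=0,i=7, bit3=0)
  nb .#.: next=.  (t=0,i=1, bit2=0)
  nb ..#: next=#  (t=0,i=0, bit1=1)
  nb ...: next=#  (t=0,i=16, bit0=1)
  bits 11110011 = 243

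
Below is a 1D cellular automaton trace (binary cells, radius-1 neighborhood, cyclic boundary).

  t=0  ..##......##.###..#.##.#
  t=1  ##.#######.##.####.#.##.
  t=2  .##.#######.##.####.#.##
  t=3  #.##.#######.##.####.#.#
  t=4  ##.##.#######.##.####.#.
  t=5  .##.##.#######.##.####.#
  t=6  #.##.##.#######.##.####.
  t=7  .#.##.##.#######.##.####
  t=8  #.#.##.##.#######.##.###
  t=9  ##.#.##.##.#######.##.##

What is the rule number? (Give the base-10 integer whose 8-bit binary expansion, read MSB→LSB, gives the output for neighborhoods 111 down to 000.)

  nb ###: next=#  (t=0,i=14, bit7=1)
  nb ##.: next=#  (t=0,i=3, bit6=1)
  nb #.#: next=#  (t=0,i=12, bit5=1)
  nb #..: next=#  (t=0,i=0, bit4=1)
  nb .##: next=.  (t=0,i=2, bit3=0)
  nb .#.: next=.  (t=0,i=18, bit2=0)
  nb ..#: next=#  (t=0,i=1, bit1=1)
  nb ...: next=#  (t=0,i=5, bit0=1)
  bits 11110011 = 243

243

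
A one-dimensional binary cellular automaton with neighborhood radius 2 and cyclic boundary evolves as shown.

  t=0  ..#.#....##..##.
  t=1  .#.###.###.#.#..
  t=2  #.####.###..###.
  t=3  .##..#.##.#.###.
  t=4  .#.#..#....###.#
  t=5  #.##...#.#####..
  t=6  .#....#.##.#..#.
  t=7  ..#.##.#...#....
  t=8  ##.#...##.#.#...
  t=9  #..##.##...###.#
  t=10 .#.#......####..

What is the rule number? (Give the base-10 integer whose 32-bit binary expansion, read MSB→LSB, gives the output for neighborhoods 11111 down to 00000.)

2727366094

  [31] ##### => #  t=5,i=11
  [30] ####. => .  t=2,i=4
  [29] ###.# => #  t=1,i=5
  [28] ###.. => .  t=2,i=9
  [27] ##.## => .  t=1,i=6
  [26] ##.#. => .  t=1,i=10
  [25] ##..# => #  t=0,i=11
  [24] ##... => .  t=0,i=15
  [23] #.### => #  t=1,i=3
  [22] #.##. => .  t=3,i=7
  [21] #.#.# => .  t=1,i=11
  [20] #.#.. => #  t=0,i=4
  [19] #..## => .  t=0,i=12
  [18] #..#. => .  t=3,i=4
  [17] #...# => .  t=0,i=0
  [16] #.... => .  t=0,i=6
  [15] .#### => .  t=2,i=3
  [14] .###. => #  t=1,i=4
  [13] .##.# => .  t=3,i=8
  [12] .##.. => .  t=0,i=10
  [11] .#.## => #  t=1,i=2
  [10] .#.#. => #  t=0,i=3
  [9] .#..# => .  t=4,i=4
  [8] .#... => #  t=0,i=5
  [7] ..### => #  t=2,i=12
  [6] ..##. => #  t=0,i=9
  [5] ..#.# => .  t=0,i=2
  [4] ..#.. => .  t=4,i=6
  [3] ...## => #  t=0,i=8
  [2] ...#. => #  t=0,i=1
  [1] ....# => #  t=0,i=7
  [0] ..... => .  t=7,i=14
  bits 10100010100100000100110111001110 = 2727366094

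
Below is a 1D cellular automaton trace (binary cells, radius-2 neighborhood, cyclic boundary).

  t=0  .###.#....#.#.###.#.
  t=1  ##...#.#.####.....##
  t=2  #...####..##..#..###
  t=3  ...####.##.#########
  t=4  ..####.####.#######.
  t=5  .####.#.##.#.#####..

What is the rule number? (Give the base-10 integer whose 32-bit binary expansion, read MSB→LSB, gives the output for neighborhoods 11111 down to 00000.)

  [31] ##### => #  t=3,i=13
  [30] ####. => #  t=1,i=0
  [29] ###.# => .  t=0,i=3
  [28] ###.. => .  t=1,i=1
  [27] ##.## => #  t=3,i=7
  [26] ##.#. => .  t=0,i=4
  [25] ##..# => #  t=2,i=8
  [24] ##... => .  t=1,i=2
  [23] #.### => .  t=0,i=14
  [22] #.##. => #  t=3,i=8
  [21] #.#.# => #  t=0,i=12
  [20] #.#.. => #  t=0,i=5
  [19] #..## => #  t=0,i=0
  [18] #..#. => #  t=2,i=13
  [17] #...# => .  t=1,i=3
  [16] #.... => #  t=0,i=7
  [15] .#### => #  t=1,i=10
  [14] .###. => .  t=0,i=2
  [13] .##.# => #  t=3,i=9
  [12] .##.. => #  t=2,i=11
  [11] .#.## => .  t=0,i=13
  [10] .#.#. => #  t=0,i=11
  [9] .#..# => #  t=0,i=19
  [8] .#... => .  t=0,i=6
  [7] ..### => #  t=0,i=1
  [6] ..##. => .  t=2,i=10
  [5] ..#.# => #  t=0,i=10
  [4] ..#.. => #  t=2,i=14
  [3] ...## => #  t=1,i=17
  [2] ...#. => #  t=0,i=9
  [1] ....# => .  t=0,i=8
  [0] ..... => .  t=1,i=15
  bits 11001010011111011011011010111100 = 3397236412

3397236412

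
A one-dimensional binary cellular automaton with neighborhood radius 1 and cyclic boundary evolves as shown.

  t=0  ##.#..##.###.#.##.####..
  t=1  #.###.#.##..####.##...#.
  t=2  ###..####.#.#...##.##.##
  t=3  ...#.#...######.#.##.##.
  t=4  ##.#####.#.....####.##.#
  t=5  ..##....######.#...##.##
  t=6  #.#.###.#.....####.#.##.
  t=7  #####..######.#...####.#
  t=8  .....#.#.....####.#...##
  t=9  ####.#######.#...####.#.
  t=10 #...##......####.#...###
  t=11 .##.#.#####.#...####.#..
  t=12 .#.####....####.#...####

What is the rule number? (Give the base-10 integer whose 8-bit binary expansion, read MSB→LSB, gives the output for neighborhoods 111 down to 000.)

  ###|.  b7=0 t=0,i=10
  ##.|.  b6=0 t=0,i=1
  #.#|#  b5=1 t=0,i=2
  #..|#  b4=1 t=0,i=4
  .##|#  b3=1 t=0,i=0
  .#.|#  b2=1 t=0,i=3
  ..#|.  b1=0 t=0,i=5
  ...|#  b0=1 t=1,i=20
  bits 00111101 = 61

61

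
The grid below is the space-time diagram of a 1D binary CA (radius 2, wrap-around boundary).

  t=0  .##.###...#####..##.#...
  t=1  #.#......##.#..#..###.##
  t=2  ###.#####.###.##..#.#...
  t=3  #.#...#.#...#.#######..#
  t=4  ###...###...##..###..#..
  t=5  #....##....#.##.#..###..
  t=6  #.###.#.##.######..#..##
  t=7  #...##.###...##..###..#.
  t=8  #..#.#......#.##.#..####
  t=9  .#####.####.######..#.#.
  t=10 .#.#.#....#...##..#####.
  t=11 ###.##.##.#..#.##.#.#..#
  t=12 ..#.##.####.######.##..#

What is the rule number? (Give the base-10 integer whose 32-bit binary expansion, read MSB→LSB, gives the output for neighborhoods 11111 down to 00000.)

  [31] ##### => #  t=0,i=12
  [30] ####. => .  t=0,i=13
  [29] ###.# => #  t=1,i=0
  [28] ###.. => .  t=0,i=6
  [27] ##.## => .  t=0,i=3
  [26] ##.#. => #  t=0,i=19
  [25] ##..# => #  t=0,i=15
  [24] ##... => .  t=0,i=7
  [23] #.### => .  t=0,i=4
  [22] #.##. => #  t=2,i=14
  [21] #.#.# => .  t=6,i=6
  [20] #.#.. => #  t=0,i=20
  [19] #..## => .  t=0,i=16
  [18] #..#. => #  t=1,i=14
  [17] #...# => .  t=0,i=8
  [16] #.... => #  t=0,i=22
  [15] .#### => .  t=0,i=11
  [14] .###. => .  t=0,i=5
  [13] .##.# => #  t=0,i=2
  [12] .##.. => #  t=2,i=15
  [11] .#.## => #  t=3,i=13
  [10] .#.#. => #  t=2,i=19
  [9] .#..# => .  t=1,i=13
  [8] .#... => .  t=0,i=21
  [7] ..### => #  t=0,i=10
  [6] ..##. => .  t=0,i=1
  [5] ..#.# => #  t=2,i=18
  [4] ..#.. => #  t=1,i=15
  [3] ...## => #  t=0,i=0
  [2] ...#. => .  t=3,i=5
  [1] ....# => #  t=0,i=23
  [0] ..... => #  t=1,i=5
  bits 10100110010101010011110010111011 = 2790603963

2790603963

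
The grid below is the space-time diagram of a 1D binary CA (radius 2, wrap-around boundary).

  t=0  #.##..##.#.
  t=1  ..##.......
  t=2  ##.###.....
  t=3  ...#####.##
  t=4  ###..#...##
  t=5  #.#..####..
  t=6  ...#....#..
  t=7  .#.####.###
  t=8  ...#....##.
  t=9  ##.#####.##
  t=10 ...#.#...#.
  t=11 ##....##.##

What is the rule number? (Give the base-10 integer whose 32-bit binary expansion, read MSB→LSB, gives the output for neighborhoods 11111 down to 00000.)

2445497114

  ##### -> #   bit 31 = 1  t=3,i=5
  ####. -> .   bit 30 = 0  t=3,i=6
  ###.# -> .   bit 29 = 0  t=3,i=7
  ###.. -> #   bit 28 = 1  t=2,i=5
  ##.## -> .   bit 27 = 0  t=2,i=2
  ##.#. -> .   bit 26 = 0  t=0,i=8
  ##..# -> .   bit 25 = 0  t=0,i=4
  ##... -> #   bit 24 = 1  t=1,i=4
  #.### -> #   bit 23 = 1  t=2,i=3
  #.##. -> #   bit 22 = 1  t=0,i=2
  #.#.# -> .   bit 21 = 0  t=0,i=0
  #.#.. -> .   bit 20 = 0  t=5,i=2
  #..## -> .   bit 19 = 0  t=0,i=5
  #..#. -> .   bit 18 = 0  t=4,i=4
  #...# -> #   bit 17 = 1  t=3,i=1
  #.... -> #   bit 16 = 1  t=1,i=5
  .#### -> .   bit 15 = 0  t=3,i=4
  .###. -> #   bit 14 = 1  t=2,i=4
  .##.# -> .   bit 13 = 0  t=0,i=7
  .##.. -> #   bit 12 = 1  t=0,i=3
  .#.## -> .   bit 11 = 0  t=0,i=1
  .#.#. -> .   bit 10 = 0  t=0,i=10
  .#..# -> #   bit 9 = 1  t=5,i=3
  .#... -> #   bit 8 = 1  t=4,i=6
  ..### -> .   bit 7 = 0  t=3,i=3
  ..##. -> .   bit 6 = 0  t=0,i=6
  ..#.# -> .   bit 5 = 0  t=5,i=0
  ..#.. -> #   bit 4 = 1  t=4,i=5
  ...## -> #   bit 3 = 1  t=1,i=1
  ...#. -> .   bit 2 = 0  t=6,i=2
  ....# -> #   bit 1 = 1  t=1,i=0
  ..... -> .   bit 0 = 0  t=1,i=6
  bits 10010001110000110101001100011010 = 2445497114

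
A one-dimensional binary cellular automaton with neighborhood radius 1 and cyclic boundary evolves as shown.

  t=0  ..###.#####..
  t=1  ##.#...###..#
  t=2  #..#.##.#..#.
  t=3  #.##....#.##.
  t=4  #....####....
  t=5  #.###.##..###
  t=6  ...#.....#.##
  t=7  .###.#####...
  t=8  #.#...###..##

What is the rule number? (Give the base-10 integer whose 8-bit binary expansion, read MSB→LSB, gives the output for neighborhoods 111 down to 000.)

135

  ### -> #   bit 7 = 1  t=0,i=3
  ##. -> .   bit 6 = 0  t=0,i=4
  #.# -> .   bit 5 = 0  t=0,i=5
  #.. -> .   bit 4 = 0  t=0,i=11
  .## -> .   bit 3 = 0  t=0,i=2
  .#. -> #   bit 2 = 1  t=1,i=3
  ..# -> #   bit 1 = 1  t=0,i=1
  ... -> #   bit 0 = 1  t=0,i=0
  bits 10000111 = 135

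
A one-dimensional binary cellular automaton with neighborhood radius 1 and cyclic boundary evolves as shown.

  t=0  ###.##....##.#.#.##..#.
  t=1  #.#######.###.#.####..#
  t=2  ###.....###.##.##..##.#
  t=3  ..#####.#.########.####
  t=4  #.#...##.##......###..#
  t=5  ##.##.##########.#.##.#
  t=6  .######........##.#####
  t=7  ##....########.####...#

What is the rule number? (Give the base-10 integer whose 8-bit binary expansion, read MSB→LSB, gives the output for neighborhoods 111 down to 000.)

121

  nb ###: next=.  (t=0,i=1, bit7=0)
  nb ##.: next=#  (t=0,i=2, bit6=1)
  nb #.#: next=#  (t=0,i=3, bit5=1)
  nb #..: next=#  (t=0,i=6, bit4=1)
  nb .##: next=#  (t=0,i=0, bit3=1)
  nb .#.: next=.  (t=0,i=13, bit2=0)
  nb ..#: next=.  (t=0,i=9, bit1=0)
  nb ...: next=#  (t=0,i=7, bit0=1)
  bits 01111001 = 121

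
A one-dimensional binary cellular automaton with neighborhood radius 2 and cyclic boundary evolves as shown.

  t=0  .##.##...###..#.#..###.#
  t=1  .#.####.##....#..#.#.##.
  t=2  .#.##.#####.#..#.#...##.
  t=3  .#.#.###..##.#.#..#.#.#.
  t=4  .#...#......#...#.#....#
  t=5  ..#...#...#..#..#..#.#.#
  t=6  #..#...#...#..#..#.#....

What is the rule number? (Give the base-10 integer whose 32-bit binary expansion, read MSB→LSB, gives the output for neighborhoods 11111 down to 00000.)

767595434

  ##### -> .   bit 31 = 0  t=2,i=8
  ####. -> .   bit 30 = 0  t=1,i=5
  ###.# -> #   bit 29 = 1  t=0,i=21
  ###.. -> .   bit 28 = 0  t=0,i=11
  ##.## -> #   bit 27 = 1  t=0,i=3
  ##.#. -> #   bit 26 = 1  t=0,i=22
  ##..# -> .   bit 25 = 0  t=0,i=12
  ##... -> #   bit 24 = 1  t=0,i=6
  #.### -> #   bit 23 = 1  t=1,i=3
  #.##. -> #   bit 22 = 1  t=0,i=1
  #.#.# -> .   bit 21 = 0  t=0,i=23
  #.#.. -> .   bit 20 = 0  t=0,i=16
  #..## -> .   bit 19 = 0  t=0,i=18
  #..#. -> .   bit 18 = 0  t=0,i=13
  #...# -> .   bit 17 = 0  t=0,i=7
  #.... -> .   bit 16 = 0  t=1,i=11
  .#### -> #   bit 15 = 1  t=1,i=4
  .###. -> .   bit 14 = 0  t=0,i=10
  .##.# -> .   bit 13 = 0  t=0,i=2
  .##.. -> #   bit 12 = 1  t=0,i=5
  .#.## -> .   bit 11 = 0  t=0,i=0
  .#.#. -> .   bit 10 = 0  t=0,i=15
  .#..# -> #   bit 9 = 1  t=0,i=17
  .#... -> #   bit 8 = 1  t=2,i=18
  ..### -> #   bit 7 = 1  t=0,i=9
  ..##. -> .   bit 6 = 0  t=2,i=21
  ..#.# -> #   bit 5 = 1  t=0,i=14
  ..#.. -> .   bit 4 = 0  t=1,i=14
  ...## -> #   bit 3 = 1  t=0,i=8
  ...#. -> .   bit 2 = 0  t=1,i=13
  ....# -> #   bit 1 = 1  t=1,i=12
  ..... -> .   bit 0 = 0  t=4,i=8
  bits 00101101110000001001001110101010 = 767595434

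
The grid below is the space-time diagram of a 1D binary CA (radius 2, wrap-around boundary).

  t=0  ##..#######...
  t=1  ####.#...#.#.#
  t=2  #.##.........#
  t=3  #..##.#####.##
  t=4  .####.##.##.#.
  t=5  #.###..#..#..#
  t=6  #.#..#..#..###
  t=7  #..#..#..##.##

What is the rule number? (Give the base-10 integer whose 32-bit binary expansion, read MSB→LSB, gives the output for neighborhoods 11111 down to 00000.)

  ##### -> .   bit 31 = 0  t=0,i=6
  ####. -> #   bit 30 = 1  t=0,i=9
  ###.# -> #   bit 29 = 1  t=1,i=3
  ###.. -> .   bit 28 = 0  t=0,i=10
  ##.## -> .   bit 27 = 0  t=2,i=1
  ##.#. -> .   bit 26 = 0  t=1,i=4
  ##..# -> #   bit 25 = 1  t=0,i=2
  ##... -> #   bit 24 = 1  t=0,i=11
  #.### -> #   bit 23 = 1  t=1,i=13
  #.##. -> .   bit 22 = 0  t=2,i=2
  #.#.# -> .   bit 21 = 0  t=1,i=11
  #.#.. -> .   bit 20 = 0  t=1,i=5
  #..## -> #   bit 19 = 1  t=0,i=3
  #..#. -> .   bit 18 = 0  t=5,i=6
  #...# -> .   bit 17 = 0  t=0,i=12
  #.... -> .   bit 16 = 0  t=2,i=5
  .#### -> #   bit 15 = 1  t=0,i=5
  .###. -> .   bit 14 = 0  t=3,i=13
  .##.# -> #   bit 13 = 1  t=2,i=0
  .##.. -> #   bit 12 = 1  t=0,i=1
  .#.## -> .   bit 11 = 0  t=1,i=12
  .#.#. -> .   bit 10 = 0  t=1,i=10
  .#..# -> #   bit 9 = 1  t=4,i=13
  .#... -> .   bit 8 = 0  t=1,i=6
  ..### -> .   bit 7 = 0  t=0,i=4
  ..##. -> #   bit 6 = 1  t=0,i=0
  ..#.# -> .   bit 5 = 0  t=1,i=9
  ..#.. -> .   bit 4 = 0  t=5,i=7
  ...## -> #   bit 3 = 1  t=0,i=13
  ...#. -> .   bit 2 = 0  t=1,i=8
  ....# -> .   bit 1 = 0  t=2,i=11
  ..... -> #   bit 0 = 1  t=2,i=6
  bits 01100011100010001011001001001001 = 1669902921

1669902921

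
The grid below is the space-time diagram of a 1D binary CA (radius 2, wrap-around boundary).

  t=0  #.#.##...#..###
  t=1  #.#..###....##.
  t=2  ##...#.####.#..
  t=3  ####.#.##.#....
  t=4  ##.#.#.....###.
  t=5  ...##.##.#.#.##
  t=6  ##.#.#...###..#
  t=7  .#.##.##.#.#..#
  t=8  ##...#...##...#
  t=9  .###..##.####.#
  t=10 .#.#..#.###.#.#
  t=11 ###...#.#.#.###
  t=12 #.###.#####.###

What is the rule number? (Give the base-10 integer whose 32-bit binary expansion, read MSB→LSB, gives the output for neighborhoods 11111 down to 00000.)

3114505698

  #####|#  b31=1 t=11,i=0
  ####.|.  b30=0 t=0,i=14
  ###.#|#  b29=1 t=0,i=0
  ###..|#  b28=1 t=1,i=7
  ##.##|#  b27=1 t=4,i=14
  ##.#.|.  b26=0 t=0,i=1
  ##..#|.  b25=0 t=6,i=12
  ##...|#  b24=1 t=0,i=6
  #.###|#  b23=1 t=2,i=7
  #.##.|.  b22=0 t=0,i=4
  #.#.#|#  b21=1 t=0,i=2
  #.#..|.  b20=0 t=1,i=2
  #..##|.  b19=0 t=0,i=11
  #..#.|.  b18=0 t=7,i=13
  #...#|#  b17=1 t=0,i=7
  #....|#  b16=1 t=1,i=9
  .####|#  b15=1 t=0,i=13
  .###.|.  b14=0 t=1,i=6
  .##.#|.  b13=0 t=1,i=13
  .##..|#  b12=1 t=0,i=5
  .#.##|.  b11=0 t=0,i=3
  .#.#.|#  b10=1 t=1,i=1
  .#..#|.  b9=0 t=0,i=10
  .#...|#  b8=1 t=3,i=11
  ..###|#  b7=1 t=0,i=12
  ..##.|#  b6=1 t=1,i=12
  ..#.#|#  b5=1 t=2,i=5
  ..#..|.  b4=0 t=0,i=9
  ...##|.  b3=0 t=1,i=11
  ...#.|.  b2=0 t=0,i=8
  ....#|#  b1=1 t=1,i=10
  .....|.  b0=0 t=4,i=8
  bits 10111001101000111001010111100010 = 3114505698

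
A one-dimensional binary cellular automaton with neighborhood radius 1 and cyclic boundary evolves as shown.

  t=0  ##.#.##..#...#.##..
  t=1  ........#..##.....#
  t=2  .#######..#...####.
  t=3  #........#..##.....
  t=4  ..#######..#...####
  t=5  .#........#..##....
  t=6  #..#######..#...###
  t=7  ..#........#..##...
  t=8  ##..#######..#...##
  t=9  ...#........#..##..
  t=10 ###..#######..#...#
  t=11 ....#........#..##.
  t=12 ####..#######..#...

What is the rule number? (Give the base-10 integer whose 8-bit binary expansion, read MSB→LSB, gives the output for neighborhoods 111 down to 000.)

  [7] ### => .  t=2,i=2
  [6] ##. => .  t=0,i=1
  [5] #.# => .  t=0,i=2
  [4] #.. => .  t=0,i=7
  [3] .## => .  t=0,i=0
  [2] .#. => .  t=0,i=3
  [1] ..# => #  t=0,i=8
  [0] ... => #  t=0,i=11
  bits 00000011 = 3

3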